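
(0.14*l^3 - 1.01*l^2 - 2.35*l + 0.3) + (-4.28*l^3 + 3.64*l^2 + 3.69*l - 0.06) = -4.14*l^3 + 2.63*l^2 + 1.34*l + 0.24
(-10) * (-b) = 10*b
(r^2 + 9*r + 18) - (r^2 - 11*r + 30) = 20*r - 12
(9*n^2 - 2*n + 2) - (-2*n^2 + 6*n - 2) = 11*n^2 - 8*n + 4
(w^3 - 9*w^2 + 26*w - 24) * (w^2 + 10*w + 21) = w^5 + w^4 - 43*w^3 + 47*w^2 + 306*w - 504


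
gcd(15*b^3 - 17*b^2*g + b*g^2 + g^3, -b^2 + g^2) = b - g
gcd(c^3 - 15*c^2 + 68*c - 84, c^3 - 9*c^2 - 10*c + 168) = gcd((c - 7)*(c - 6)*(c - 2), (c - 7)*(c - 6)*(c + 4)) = c^2 - 13*c + 42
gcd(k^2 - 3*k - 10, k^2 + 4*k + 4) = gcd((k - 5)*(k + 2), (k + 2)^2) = k + 2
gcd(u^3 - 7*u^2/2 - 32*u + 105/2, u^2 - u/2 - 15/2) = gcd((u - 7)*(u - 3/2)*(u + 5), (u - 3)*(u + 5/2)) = 1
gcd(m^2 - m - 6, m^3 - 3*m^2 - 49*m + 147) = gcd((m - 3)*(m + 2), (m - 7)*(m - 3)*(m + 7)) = m - 3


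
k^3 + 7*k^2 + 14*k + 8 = (k + 1)*(k + 2)*(k + 4)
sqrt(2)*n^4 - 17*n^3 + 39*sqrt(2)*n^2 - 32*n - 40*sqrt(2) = (n - 5*sqrt(2))*(n - 2*sqrt(2))^2*(sqrt(2)*n + 1)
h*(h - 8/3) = h^2 - 8*h/3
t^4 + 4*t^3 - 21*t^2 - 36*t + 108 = (t - 3)*(t - 2)*(t + 3)*(t + 6)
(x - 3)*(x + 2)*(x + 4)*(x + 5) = x^4 + 8*x^3 + 5*x^2 - 74*x - 120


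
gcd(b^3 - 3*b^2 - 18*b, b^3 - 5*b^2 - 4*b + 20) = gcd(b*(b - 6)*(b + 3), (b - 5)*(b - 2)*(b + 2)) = 1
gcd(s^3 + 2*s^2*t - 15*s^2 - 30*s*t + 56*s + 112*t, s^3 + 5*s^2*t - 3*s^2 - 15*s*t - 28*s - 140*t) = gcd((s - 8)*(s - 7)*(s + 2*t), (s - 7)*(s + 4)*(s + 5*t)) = s - 7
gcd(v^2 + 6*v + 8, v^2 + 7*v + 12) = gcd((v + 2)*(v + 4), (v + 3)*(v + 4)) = v + 4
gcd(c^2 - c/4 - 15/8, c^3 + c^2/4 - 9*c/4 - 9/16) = c - 3/2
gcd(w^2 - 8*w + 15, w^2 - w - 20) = w - 5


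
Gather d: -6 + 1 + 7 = 2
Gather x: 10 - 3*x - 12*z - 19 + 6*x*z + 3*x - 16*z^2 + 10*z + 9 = 6*x*z - 16*z^2 - 2*z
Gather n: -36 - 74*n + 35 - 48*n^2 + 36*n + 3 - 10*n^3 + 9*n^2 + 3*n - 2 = -10*n^3 - 39*n^2 - 35*n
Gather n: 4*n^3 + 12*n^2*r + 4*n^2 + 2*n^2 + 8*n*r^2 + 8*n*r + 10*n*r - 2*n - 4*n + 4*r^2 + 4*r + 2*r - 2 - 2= 4*n^3 + n^2*(12*r + 6) + n*(8*r^2 + 18*r - 6) + 4*r^2 + 6*r - 4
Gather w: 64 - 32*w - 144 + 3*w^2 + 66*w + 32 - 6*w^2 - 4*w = -3*w^2 + 30*w - 48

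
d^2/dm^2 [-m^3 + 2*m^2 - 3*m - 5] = 4 - 6*m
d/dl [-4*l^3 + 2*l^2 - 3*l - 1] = -12*l^2 + 4*l - 3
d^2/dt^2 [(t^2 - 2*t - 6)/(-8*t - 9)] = 318/(512*t^3 + 1728*t^2 + 1944*t + 729)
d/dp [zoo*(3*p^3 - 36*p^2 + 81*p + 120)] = zoo*(p^2 + p + 1)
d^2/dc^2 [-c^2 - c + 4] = -2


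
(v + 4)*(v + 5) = v^2 + 9*v + 20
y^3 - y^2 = y^2*(y - 1)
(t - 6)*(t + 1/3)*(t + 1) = t^3 - 14*t^2/3 - 23*t/3 - 2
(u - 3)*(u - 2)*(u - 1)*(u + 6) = u^4 - 25*u^2 + 60*u - 36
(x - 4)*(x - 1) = x^2 - 5*x + 4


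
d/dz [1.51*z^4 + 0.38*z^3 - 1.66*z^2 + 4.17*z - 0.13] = 6.04*z^3 + 1.14*z^2 - 3.32*z + 4.17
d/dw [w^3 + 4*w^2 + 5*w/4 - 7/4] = 3*w^2 + 8*w + 5/4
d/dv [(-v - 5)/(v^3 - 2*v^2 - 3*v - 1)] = (-v^3 + 2*v^2 + 3*v - (v + 5)*(-3*v^2 + 4*v + 3) + 1)/(-v^3 + 2*v^2 + 3*v + 1)^2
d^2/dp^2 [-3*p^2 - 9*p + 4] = -6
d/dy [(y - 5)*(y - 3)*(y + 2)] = 3*y^2 - 12*y - 1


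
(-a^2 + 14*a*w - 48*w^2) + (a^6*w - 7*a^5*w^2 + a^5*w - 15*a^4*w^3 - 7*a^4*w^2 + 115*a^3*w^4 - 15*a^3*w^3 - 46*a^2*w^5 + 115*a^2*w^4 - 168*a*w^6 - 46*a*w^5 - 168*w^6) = a^6*w - 7*a^5*w^2 + a^5*w - 15*a^4*w^3 - 7*a^4*w^2 + 115*a^3*w^4 - 15*a^3*w^3 - 46*a^2*w^5 + 115*a^2*w^4 - a^2 - 168*a*w^6 - 46*a*w^5 + 14*a*w - 168*w^6 - 48*w^2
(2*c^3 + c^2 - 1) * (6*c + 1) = 12*c^4 + 8*c^3 + c^2 - 6*c - 1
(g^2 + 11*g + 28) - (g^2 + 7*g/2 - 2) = 15*g/2 + 30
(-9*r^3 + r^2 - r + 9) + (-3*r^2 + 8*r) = -9*r^3 - 2*r^2 + 7*r + 9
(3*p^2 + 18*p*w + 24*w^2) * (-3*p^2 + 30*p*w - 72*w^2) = -9*p^4 + 36*p^3*w + 252*p^2*w^2 - 576*p*w^3 - 1728*w^4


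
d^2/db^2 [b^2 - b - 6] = 2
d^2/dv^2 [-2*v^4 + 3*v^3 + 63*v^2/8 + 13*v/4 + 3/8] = -24*v^2 + 18*v + 63/4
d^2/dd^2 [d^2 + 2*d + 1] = 2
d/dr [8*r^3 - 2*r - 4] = 24*r^2 - 2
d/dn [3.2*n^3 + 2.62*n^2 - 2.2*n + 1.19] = 9.6*n^2 + 5.24*n - 2.2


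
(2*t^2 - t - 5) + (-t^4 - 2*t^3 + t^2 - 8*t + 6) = -t^4 - 2*t^3 + 3*t^2 - 9*t + 1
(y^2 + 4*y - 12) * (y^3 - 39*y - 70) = y^5 + 4*y^4 - 51*y^3 - 226*y^2 + 188*y + 840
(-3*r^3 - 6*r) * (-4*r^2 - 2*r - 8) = 12*r^5 + 6*r^4 + 48*r^3 + 12*r^2 + 48*r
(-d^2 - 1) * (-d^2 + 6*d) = d^4 - 6*d^3 + d^2 - 6*d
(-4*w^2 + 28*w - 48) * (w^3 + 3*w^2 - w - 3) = -4*w^5 + 16*w^4 + 40*w^3 - 160*w^2 - 36*w + 144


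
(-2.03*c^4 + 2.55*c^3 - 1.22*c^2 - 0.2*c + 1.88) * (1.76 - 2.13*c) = 4.3239*c^5 - 9.0043*c^4 + 7.0866*c^3 - 1.7212*c^2 - 4.3564*c + 3.3088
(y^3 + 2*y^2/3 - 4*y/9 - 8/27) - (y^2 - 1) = y^3 - y^2/3 - 4*y/9 + 19/27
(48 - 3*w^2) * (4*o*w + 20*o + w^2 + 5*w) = -12*o*w^3 - 60*o*w^2 + 192*o*w + 960*o - 3*w^4 - 15*w^3 + 48*w^2 + 240*w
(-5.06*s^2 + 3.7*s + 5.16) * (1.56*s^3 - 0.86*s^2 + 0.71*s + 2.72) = -7.8936*s^5 + 10.1236*s^4 + 1.275*s^3 - 15.5738*s^2 + 13.7276*s + 14.0352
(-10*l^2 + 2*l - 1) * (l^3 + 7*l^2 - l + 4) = -10*l^5 - 68*l^4 + 23*l^3 - 49*l^2 + 9*l - 4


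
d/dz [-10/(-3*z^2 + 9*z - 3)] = 10*(3 - 2*z)/(3*(z^2 - 3*z + 1)^2)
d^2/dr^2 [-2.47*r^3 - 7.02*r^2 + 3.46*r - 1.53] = -14.82*r - 14.04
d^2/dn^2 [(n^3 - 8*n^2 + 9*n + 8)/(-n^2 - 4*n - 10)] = 2*(-47*n^3 - 384*n^2 - 126*n + 1112)/(n^6 + 12*n^5 + 78*n^4 + 304*n^3 + 780*n^2 + 1200*n + 1000)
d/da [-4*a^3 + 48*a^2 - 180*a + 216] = -12*a^2 + 96*a - 180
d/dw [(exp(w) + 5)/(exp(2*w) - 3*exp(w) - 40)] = -exp(w)/(exp(2*w) - 16*exp(w) + 64)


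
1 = 1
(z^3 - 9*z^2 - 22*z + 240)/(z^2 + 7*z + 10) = (z^2 - 14*z + 48)/(z + 2)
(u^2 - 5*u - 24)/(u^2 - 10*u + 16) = (u + 3)/(u - 2)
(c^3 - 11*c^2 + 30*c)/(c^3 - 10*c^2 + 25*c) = (c - 6)/(c - 5)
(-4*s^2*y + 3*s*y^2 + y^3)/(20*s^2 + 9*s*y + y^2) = y*(-s + y)/(5*s + y)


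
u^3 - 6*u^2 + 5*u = u*(u - 5)*(u - 1)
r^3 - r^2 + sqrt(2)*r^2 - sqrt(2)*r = r*(r - 1)*(r + sqrt(2))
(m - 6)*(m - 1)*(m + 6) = m^3 - m^2 - 36*m + 36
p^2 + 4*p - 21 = (p - 3)*(p + 7)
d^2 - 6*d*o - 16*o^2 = (d - 8*o)*(d + 2*o)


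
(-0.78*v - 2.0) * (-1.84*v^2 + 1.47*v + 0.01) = 1.4352*v^3 + 2.5334*v^2 - 2.9478*v - 0.02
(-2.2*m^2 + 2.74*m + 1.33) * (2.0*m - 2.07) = -4.4*m^3 + 10.034*m^2 - 3.0118*m - 2.7531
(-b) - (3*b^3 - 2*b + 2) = -3*b^3 + b - 2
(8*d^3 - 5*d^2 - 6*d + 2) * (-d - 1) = -8*d^4 - 3*d^3 + 11*d^2 + 4*d - 2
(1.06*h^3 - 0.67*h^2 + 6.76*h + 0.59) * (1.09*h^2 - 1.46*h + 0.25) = 1.1554*h^5 - 2.2779*h^4 + 8.6116*h^3 - 9.394*h^2 + 0.8286*h + 0.1475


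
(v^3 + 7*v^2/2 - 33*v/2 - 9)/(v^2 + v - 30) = (2*v^2 - 5*v - 3)/(2*(v - 5))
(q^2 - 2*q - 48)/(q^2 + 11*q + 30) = (q - 8)/(q + 5)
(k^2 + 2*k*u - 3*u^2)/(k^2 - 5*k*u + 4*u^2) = (-k - 3*u)/(-k + 4*u)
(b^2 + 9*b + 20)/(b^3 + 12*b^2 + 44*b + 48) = (b + 5)/(b^2 + 8*b + 12)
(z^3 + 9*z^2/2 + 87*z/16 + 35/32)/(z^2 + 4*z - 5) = (32*z^3 + 144*z^2 + 174*z + 35)/(32*(z^2 + 4*z - 5))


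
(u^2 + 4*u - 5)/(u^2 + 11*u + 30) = (u - 1)/(u + 6)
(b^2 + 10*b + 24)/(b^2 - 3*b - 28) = (b + 6)/(b - 7)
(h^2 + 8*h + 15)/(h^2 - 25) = (h + 3)/(h - 5)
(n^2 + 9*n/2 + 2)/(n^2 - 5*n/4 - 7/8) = 4*(n + 4)/(4*n - 7)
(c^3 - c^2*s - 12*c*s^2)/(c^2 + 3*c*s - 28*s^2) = c*(c + 3*s)/(c + 7*s)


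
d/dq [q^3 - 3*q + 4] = 3*q^2 - 3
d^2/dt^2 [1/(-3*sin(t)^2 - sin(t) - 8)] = (36*sin(t)^4 + 9*sin(t)^3 - 149*sin(t)^2 - 26*sin(t) + 46)/(3*sin(t)^2 + sin(t) + 8)^3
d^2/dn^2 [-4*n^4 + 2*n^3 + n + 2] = 12*n*(1 - 4*n)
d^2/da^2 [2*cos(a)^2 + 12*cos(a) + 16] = -12*cos(a) - 4*cos(2*a)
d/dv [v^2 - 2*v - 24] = 2*v - 2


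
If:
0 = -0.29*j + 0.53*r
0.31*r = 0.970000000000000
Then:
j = 5.72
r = 3.13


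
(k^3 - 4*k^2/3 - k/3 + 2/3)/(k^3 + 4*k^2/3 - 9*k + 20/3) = (3*k^2 - k - 2)/(3*k^2 + 7*k - 20)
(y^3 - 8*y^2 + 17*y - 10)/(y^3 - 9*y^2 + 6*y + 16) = (y^2 - 6*y + 5)/(y^2 - 7*y - 8)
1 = 1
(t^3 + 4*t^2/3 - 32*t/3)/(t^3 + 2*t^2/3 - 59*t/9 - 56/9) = 3*t*(t + 4)/(3*t^2 + 10*t + 7)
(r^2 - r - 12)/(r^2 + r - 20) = (r + 3)/(r + 5)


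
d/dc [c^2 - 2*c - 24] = 2*c - 2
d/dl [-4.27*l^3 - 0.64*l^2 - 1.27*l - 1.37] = -12.81*l^2 - 1.28*l - 1.27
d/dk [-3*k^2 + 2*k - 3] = 2 - 6*k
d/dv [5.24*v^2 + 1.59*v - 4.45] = 10.48*v + 1.59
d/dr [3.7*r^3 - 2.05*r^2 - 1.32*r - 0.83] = 11.1*r^2 - 4.1*r - 1.32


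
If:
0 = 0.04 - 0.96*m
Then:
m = 0.04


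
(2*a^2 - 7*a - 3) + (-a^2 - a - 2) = a^2 - 8*a - 5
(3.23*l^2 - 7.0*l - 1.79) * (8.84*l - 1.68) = 28.5532*l^3 - 67.3064*l^2 - 4.0636*l + 3.0072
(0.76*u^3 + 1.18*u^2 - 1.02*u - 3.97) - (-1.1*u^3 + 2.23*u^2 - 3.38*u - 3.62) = 1.86*u^3 - 1.05*u^2 + 2.36*u - 0.35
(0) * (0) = 0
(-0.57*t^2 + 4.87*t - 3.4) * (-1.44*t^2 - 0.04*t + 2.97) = 0.8208*t^4 - 6.99*t^3 + 3.0083*t^2 + 14.5999*t - 10.098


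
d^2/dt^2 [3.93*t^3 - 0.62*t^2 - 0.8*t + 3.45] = 23.58*t - 1.24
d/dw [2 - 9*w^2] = -18*w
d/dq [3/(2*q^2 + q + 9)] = 3*(-4*q - 1)/(2*q^2 + q + 9)^2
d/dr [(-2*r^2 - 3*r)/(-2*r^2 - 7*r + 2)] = 2*(4*r^2 - 4*r - 3)/(4*r^4 + 28*r^3 + 41*r^2 - 28*r + 4)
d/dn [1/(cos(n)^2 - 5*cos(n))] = (2*cos(n) - 5)*sin(n)/((cos(n) - 5)^2*cos(n)^2)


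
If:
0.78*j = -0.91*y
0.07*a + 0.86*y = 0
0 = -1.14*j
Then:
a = 0.00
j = 0.00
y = 0.00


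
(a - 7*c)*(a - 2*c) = a^2 - 9*a*c + 14*c^2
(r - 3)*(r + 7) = r^2 + 4*r - 21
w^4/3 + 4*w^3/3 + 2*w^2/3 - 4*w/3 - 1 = (w/3 + 1)*(w - 1)*(w + 1)^2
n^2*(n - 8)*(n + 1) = n^4 - 7*n^3 - 8*n^2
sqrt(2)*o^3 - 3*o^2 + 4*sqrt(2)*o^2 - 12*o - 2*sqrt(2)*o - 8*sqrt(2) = (o + 4)*(o - 2*sqrt(2))*(sqrt(2)*o + 1)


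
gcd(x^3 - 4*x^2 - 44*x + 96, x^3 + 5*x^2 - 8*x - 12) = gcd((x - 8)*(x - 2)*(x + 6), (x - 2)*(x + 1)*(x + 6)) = x^2 + 4*x - 12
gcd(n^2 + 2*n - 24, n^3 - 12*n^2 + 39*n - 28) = n - 4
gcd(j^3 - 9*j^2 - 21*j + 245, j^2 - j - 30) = j + 5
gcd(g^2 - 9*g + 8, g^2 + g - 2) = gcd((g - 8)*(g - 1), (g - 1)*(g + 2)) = g - 1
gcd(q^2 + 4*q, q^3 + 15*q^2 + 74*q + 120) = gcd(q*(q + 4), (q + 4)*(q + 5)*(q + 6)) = q + 4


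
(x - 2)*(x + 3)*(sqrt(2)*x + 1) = sqrt(2)*x^3 + x^2 + sqrt(2)*x^2 - 6*sqrt(2)*x + x - 6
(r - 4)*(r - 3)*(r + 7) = r^3 - 37*r + 84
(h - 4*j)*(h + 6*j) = h^2 + 2*h*j - 24*j^2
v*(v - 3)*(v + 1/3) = v^3 - 8*v^2/3 - v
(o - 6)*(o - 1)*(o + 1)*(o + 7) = o^4 + o^3 - 43*o^2 - o + 42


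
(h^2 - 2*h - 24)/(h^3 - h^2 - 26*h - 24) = 1/(h + 1)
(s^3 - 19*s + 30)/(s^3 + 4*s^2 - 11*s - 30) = (s - 2)/(s + 2)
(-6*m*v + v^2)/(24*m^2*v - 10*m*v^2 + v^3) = 1/(-4*m + v)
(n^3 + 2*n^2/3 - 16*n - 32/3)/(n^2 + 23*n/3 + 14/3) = (n^2 - 16)/(n + 7)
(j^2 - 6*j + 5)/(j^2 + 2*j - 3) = (j - 5)/(j + 3)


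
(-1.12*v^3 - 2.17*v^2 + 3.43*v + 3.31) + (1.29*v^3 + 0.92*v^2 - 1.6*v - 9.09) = 0.17*v^3 - 1.25*v^2 + 1.83*v - 5.78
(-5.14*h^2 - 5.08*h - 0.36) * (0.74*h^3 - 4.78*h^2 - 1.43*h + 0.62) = -3.8036*h^5 + 20.81*h^4 + 31.3662*h^3 + 5.7984*h^2 - 2.6348*h - 0.2232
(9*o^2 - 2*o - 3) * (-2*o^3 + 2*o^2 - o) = -18*o^5 + 22*o^4 - 7*o^3 - 4*o^2 + 3*o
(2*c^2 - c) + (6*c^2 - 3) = 8*c^2 - c - 3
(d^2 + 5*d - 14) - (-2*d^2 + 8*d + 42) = 3*d^2 - 3*d - 56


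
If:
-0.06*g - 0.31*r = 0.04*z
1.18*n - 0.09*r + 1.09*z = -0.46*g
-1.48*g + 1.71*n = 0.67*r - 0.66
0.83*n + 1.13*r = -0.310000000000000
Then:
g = 0.13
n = -0.29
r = -0.06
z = 0.26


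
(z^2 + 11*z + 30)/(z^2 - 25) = (z + 6)/(z - 5)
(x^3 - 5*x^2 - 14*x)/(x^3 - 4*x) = (x - 7)/(x - 2)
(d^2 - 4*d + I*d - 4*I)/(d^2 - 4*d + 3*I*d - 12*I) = (d + I)/(d + 3*I)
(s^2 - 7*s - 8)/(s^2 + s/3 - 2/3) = 3*(s - 8)/(3*s - 2)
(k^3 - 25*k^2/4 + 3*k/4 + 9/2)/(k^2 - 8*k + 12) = (4*k^2 - k - 3)/(4*(k - 2))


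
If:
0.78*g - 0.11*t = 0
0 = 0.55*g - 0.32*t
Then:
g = 0.00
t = 0.00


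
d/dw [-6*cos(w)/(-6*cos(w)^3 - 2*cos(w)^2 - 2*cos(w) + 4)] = 3*(9*cos(w) + cos(2*w) + 3*cos(3*w) + 5)*sin(w)/(2*(3*cos(w)^3 + cos(w)^2 + cos(w) - 2)^2)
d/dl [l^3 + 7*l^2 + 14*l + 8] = 3*l^2 + 14*l + 14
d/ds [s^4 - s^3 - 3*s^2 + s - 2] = 4*s^3 - 3*s^2 - 6*s + 1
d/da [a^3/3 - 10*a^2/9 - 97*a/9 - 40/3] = a^2 - 20*a/9 - 97/9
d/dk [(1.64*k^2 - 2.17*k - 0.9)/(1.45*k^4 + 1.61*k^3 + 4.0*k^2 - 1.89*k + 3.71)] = (-4.756*k^5 + 6.7991*k^4 + 12.2074*k^3 + 9.9274*k^2 + 19.3688*k - 9.7517)/(2.1025*k^8 + 4.669*k^7 + 14.1921*k^6 + 7.399*k^5 + 20.6732*k^4 - 3.1738*k^3 + 33.2521*k^2 - 14.0238*k + 13.7641)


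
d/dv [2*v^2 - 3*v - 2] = 4*v - 3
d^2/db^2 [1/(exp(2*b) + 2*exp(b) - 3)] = 2*(4*(exp(b) + 1)^2*exp(b) - (2*exp(b) + 1)*(exp(2*b) + 2*exp(b) - 3))*exp(b)/(exp(2*b) + 2*exp(b) - 3)^3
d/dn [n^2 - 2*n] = 2*n - 2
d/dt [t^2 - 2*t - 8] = 2*t - 2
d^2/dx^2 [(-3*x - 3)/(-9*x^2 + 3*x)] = 2*(9*x^3 + 27*x^2 - 9*x + 1)/(x^3*(27*x^3 - 27*x^2 + 9*x - 1))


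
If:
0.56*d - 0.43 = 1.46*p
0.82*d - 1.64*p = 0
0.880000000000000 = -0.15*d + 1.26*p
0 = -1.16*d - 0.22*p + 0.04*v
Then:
No Solution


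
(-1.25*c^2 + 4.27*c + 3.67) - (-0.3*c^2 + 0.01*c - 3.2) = -0.95*c^2 + 4.26*c + 6.87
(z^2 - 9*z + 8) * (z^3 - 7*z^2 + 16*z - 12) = z^5 - 16*z^4 + 87*z^3 - 212*z^2 + 236*z - 96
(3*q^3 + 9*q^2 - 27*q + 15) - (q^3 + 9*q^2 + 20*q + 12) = 2*q^3 - 47*q + 3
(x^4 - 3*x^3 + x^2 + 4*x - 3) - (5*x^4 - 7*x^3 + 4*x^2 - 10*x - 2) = -4*x^4 + 4*x^3 - 3*x^2 + 14*x - 1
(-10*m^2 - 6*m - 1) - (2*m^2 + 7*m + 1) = -12*m^2 - 13*m - 2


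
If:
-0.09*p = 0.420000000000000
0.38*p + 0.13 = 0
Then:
No Solution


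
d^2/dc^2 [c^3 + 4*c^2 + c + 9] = 6*c + 8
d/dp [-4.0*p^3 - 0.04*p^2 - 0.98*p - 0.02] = -12.0*p^2 - 0.08*p - 0.98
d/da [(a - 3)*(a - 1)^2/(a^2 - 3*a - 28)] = (a^4 - 6*a^3 - 76*a^2 + 286*a - 205)/(a^4 - 6*a^3 - 47*a^2 + 168*a + 784)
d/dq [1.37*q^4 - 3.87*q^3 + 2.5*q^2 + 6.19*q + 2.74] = 5.48*q^3 - 11.61*q^2 + 5.0*q + 6.19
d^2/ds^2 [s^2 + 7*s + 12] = 2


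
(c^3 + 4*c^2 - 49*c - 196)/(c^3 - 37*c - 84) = (c + 7)/(c + 3)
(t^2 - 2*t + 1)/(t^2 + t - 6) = (t^2 - 2*t + 1)/(t^2 + t - 6)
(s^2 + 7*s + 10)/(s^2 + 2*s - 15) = (s + 2)/(s - 3)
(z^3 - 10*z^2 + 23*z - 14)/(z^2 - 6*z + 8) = (z^2 - 8*z + 7)/(z - 4)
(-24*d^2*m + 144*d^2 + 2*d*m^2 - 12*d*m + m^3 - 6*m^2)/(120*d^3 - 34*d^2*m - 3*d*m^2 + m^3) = (6 - m)/(5*d - m)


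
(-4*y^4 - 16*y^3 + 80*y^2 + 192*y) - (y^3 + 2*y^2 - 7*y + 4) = -4*y^4 - 17*y^3 + 78*y^2 + 199*y - 4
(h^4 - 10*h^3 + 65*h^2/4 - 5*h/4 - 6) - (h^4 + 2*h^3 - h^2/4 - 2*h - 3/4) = -12*h^3 + 33*h^2/2 + 3*h/4 - 21/4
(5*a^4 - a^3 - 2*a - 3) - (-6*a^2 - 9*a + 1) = 5*a^4 - a^3 + 6*a^2 + 7*a - 4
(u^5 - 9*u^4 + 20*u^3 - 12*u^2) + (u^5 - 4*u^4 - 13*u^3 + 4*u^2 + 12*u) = 2*u^5 - 13*u^4 + 7*u^3 - 8*u^2 + 12*u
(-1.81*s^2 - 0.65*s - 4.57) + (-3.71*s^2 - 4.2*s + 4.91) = -5.52*s^2 - 4.85*s + 0.34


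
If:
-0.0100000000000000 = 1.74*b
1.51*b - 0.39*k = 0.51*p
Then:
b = -0.01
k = -1.30769230769231*p - 0.0222516946654878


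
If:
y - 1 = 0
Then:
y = 1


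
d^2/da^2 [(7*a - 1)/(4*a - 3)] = 136/(4*a - 3)^3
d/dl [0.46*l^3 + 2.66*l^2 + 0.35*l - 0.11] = 1.38*l^2 + 5.32*l + 0.35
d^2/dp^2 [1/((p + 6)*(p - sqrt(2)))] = 2*((p + 6)^2 + (p + 6)*(p - sqrt(2)) + (p - sqrt(2))^2)/((p + 6)^3*(p - sqrt(2))^3)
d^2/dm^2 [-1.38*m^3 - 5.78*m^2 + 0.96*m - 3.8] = -8.28*m - 11.56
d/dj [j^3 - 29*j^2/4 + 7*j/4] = 3*j^2 - 29*j/2 + 7/4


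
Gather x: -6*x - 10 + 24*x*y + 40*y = x*(24*y - 6) + 40*y - 10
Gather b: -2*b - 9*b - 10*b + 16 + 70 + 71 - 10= 147 - 21*b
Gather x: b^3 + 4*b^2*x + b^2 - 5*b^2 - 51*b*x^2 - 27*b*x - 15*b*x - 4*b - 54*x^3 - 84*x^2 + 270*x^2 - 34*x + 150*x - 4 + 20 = b^3 - 4*b^2 - 4*b - 54*x^3 + x^2*(186 - 51*b) + x*(4*b^2 - 42*b + 116) + 16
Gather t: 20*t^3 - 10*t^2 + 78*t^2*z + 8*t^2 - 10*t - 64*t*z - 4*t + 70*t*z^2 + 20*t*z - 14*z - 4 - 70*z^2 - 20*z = 20*t^3 + t^2*(78*z - 2) + t*(70*z^2 - 44*z - 14) - 70*z^2 - 34*z - 4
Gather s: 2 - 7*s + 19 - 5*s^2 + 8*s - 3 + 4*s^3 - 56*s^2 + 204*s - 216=4*s^3 - 61*s^2 + 205*s - 198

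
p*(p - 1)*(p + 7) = p^3 + 6*p^2 - 7*p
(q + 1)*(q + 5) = q^2 + 6*q + 5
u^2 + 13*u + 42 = (u + 6)*(u + 7)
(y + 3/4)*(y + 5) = y^2 + 23*y/4 + 15/4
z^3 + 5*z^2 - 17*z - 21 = (z - 3)*(z + 1)*(z + 7)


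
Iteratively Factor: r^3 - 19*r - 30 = (r + 3)*(r^2 - 3*r - 10) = (r - 5)*(r + 3)*(r + 2)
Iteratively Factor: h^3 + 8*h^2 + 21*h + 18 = (h + 3)*(h^2 + 5*h + 6) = (h + 2)*(h + 3)*(h + 3)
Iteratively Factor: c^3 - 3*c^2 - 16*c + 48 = (c - 3)*(c^2 - 16) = (c - 3)*(c + 4)*(c - 4)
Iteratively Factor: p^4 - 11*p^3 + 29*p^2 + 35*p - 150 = (p - 5)*(p^3 - 6*p^2 - p + 30) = (p - 5)*(p - 3)*(p^2 - 3*p - 10) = (p - 5)*(p - 3)*(p + 2)*(p - 5)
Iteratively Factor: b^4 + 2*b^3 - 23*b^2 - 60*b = (b - 5)*(b^3 + 7*b^2 + 12*b) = b*(b - 5)*(b^2 + 7*b + 12) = b*(b - 5)*(b + 3)*(b + 4)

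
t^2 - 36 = (t - 6)*(t + 6)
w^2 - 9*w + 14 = (w - 7)*(w - 2)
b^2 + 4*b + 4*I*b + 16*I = (b + 4)*(b + 4*I)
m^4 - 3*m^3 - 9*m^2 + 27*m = m*(m - 3)^2*(m + 3)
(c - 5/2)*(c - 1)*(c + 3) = c^3 - c^2/2 - 8*c + 15/2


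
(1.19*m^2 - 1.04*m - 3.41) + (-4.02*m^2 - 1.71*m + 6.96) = -2.83*m^2 - 2.75*m + 3.55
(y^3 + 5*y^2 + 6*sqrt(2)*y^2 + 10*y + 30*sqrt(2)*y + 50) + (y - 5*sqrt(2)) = y^3 + 5*y^2 + 6*sqrt(2)*y^2 + 11*y + 30*sqrt(2)*y - 5*sqrt(2) + 50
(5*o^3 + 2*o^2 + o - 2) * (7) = 35*o^3 + 14*o^2 + 7*o - 14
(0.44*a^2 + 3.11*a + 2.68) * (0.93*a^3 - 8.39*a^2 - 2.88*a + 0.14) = 0.4092*a^5 - 0.7993*a^4 - 24.8677*a^3 - 31.3804*a^2 - 7.283*a + 0.3752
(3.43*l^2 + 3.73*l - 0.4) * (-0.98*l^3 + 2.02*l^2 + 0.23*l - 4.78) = -3.3614*l^5 + 3.2732*l^4 + 8.7155*l^3 - 16.3455*l^2 - 17.9214*l + 1.912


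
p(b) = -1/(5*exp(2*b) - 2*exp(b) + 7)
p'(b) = -(-10*exp(2*b) + 2*exp(b))/(5*exp(2*b) - 2*exp(b) + 7)^2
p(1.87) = -0.00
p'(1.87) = 0.01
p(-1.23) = -0.15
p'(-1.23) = 0.01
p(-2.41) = -0.15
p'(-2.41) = -0.00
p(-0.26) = -0.12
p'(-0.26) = 0.06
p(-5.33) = -0.14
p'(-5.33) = -0.00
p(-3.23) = -0.14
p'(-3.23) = -0.00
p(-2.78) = -0.15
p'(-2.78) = -0.00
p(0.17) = -0.09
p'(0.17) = 0.09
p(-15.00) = -0.14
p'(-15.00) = 0.00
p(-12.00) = -0.14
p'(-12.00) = 0.00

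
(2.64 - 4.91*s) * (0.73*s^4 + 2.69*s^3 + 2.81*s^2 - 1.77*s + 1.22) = -3.5843*s^5 - 11.2807*s^4 - 6.6955*s^3 + 16.1091*s^2 - 10.663*s + 3.2208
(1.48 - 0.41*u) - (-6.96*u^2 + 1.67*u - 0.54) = 6.96*u^2 - 2.08*u + 2.02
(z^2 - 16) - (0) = z^2 - 16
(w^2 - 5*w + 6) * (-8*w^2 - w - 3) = -8*w^4 + 39*w^3 - 46*w^2 + 9*w - 18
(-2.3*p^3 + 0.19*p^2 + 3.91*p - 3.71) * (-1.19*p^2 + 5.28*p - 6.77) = 2.737*p^5 - 12.3701*p^4 + 11.9213*p^3 + 23.7734*p^2 - 46.0595*p + 25.1167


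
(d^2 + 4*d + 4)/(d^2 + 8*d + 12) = (d + 2)/(d + 6)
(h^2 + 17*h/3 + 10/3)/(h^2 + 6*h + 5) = (h + 2/3)/(h + 1)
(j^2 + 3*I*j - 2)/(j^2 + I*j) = (j + 2*I)/j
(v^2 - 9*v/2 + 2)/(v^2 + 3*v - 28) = (v - 1/2)/(v + 7)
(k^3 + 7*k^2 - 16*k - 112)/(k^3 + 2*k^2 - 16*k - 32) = (k + 7)/(k + 2)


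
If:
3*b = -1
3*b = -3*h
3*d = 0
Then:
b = -1/3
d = 0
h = 1/3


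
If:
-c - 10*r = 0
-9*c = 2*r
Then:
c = 0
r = 0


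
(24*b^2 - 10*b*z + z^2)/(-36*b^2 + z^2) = (-4*b + z)/(6*b + z)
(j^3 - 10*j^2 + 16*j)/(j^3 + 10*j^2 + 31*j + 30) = j*(j^2 - 10*j + 16)/(j^3 + 10*j^2 + 31*j + 30)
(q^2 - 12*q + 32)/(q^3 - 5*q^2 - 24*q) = (q - 4)/(q*(q + 3))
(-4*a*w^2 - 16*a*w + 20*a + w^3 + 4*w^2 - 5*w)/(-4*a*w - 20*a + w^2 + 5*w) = w - 1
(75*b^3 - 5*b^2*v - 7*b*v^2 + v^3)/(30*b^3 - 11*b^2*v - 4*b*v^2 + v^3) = (-5*b + v)/(-2*b + v)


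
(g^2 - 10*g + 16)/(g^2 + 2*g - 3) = (g^2 - 10*g + 16)/(g^2 + 2*g - 3)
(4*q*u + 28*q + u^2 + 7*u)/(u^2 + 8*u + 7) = (4*q + u)/(u + 1)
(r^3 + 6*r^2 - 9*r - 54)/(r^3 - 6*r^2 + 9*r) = (r^2 + 9*r + 18)/(r*(r - 3))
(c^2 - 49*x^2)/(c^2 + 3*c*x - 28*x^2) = (-c + 7*x)/(-c + 4*x)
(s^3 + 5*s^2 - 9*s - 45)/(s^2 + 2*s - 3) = (s^2 + 2*s - 15)/(s - 1)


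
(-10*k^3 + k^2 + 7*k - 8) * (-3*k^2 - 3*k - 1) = 30*k^5 + 27*k^4 - 14*k^3 + 2*k^2 + 17*k + 8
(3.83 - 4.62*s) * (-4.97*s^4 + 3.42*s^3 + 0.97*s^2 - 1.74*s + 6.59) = 22.9614*s^5 - 34.8355*s^4 + 8.6172*s^3 + 11.7539*s^2 - 37.11*s + 25.2397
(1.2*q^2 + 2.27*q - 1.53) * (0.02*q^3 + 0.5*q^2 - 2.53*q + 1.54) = 0.024*q^5 + 0.6454*q^4 - 1.9316*q^3 - 4.6601*q^2 + 7.3667*q - 2.3562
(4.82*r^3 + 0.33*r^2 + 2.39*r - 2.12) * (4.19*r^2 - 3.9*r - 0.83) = 20.1958*r^5 - 17.4153*r^4 + 4.7265*r^3 - 18.4777*r^2 + 6.2843*r + 1.7596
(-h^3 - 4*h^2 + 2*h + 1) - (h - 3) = -h^3 - 4*h^2 + h + 4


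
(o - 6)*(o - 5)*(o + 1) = o^3 - 10*o^2 + 19*o + 30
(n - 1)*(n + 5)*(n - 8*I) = n^3 + 4*n^2 - 8*I*n^2 - 5*n - 32*I*n + 40*I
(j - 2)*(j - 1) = j^2 - 3*j + 2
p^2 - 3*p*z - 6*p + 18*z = (p - 6)*(p - 3*z)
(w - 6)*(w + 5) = w^2 - w - 30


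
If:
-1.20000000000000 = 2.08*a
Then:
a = -0.58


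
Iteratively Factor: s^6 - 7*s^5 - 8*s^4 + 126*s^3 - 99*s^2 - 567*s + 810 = (s + 3)*(s^5 - 10*s^4 + 22*s^3 + 60*s^2 - 279*s + 270) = (s - 2)*(s + 3)*(s^4 - 8*s^3 + 6*s^2 + 72*s - 135) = (s - 3)*(s - 2)*(s + 3)*(s^3 - 5*s^2 - 9*s + 45) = (s - 5)*(s - 3)*(s - 2)*(s + 3)*(s^2 - 9) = (s - 5)*(s - 3)^2*(s - 2)*(s + 3)*(s + 3)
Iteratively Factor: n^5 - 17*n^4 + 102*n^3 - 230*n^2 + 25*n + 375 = (n + 1)*(n^4 - 18*n^3 + 120*n^2 - 350*n + 375) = (n - 3)*(n + 1)*(n^3 - 15*n^2 + 75*n - 125) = (n - 5)*(n - 3)*(n + 1)*(n^2 - 10*n + 25) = (n - 5)^2*(n - 3)*(n + 1)*(n - 5)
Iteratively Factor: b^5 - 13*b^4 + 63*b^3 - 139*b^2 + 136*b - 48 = (b - 1)*(b^4 - 12*b^3 + 51*b^2 - 88*b + 48) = (b - 1)^2*(b^3 - 11*b^2 + 40*b - 48) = (b - 4)*(b - 1)^2*(b^2 - 7*b + 12) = (b - 4)*(b - 3)*(b - 1)^2*(b - 4)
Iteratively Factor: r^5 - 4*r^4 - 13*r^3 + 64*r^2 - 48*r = (r - 3)*(r^4 - r^3 - 16*r^2 + 16*r) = (r - 4)*(r - 3)*(r^3 + 3*r^2 - 4*r) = r*(r - 4)*(r - 3)*(r^2 + 3*r - 4) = r*(r - 4)*(r - 3)*(r - 1)*(r + 4)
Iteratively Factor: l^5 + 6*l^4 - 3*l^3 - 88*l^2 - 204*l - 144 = (l + 3)*(l^4 + 3*l^3 - 12*l^2 - 52*l - 48) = (l + 3)^2*(l^3 - 12*l - 16) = (l - 4)*(l + 3)^2*(l^2 + 4*l + 4) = (l - 4)*(l + 2)*(l + 3)^2*(l + 2)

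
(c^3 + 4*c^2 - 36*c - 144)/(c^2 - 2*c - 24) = c + 6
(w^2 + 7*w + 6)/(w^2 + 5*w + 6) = (w^2 + 7*w + 6)/(w^2 + 5*w + 6)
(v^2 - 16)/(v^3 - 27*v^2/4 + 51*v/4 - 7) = 4*(v + 4)/(4*v^2 - 11*v + 7)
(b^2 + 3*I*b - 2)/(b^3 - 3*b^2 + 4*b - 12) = (b + I)/(b^2 - b*(3 + 2*I) + 6*I)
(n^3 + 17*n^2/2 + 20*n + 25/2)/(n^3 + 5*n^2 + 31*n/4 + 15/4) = 2*(n + 5)/(2*n + 3)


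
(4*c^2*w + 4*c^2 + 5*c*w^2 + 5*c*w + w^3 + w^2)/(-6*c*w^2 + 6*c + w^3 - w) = (4*c^2 + 5*c*w + w^2)/(-6*c*w + 6*c + w^2 - w)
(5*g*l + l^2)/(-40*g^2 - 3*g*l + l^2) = -l/(8*g - l)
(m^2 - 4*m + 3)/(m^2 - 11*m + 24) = (m - 1)/(m - 8)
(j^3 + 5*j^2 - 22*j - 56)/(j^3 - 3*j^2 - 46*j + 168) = (j + 2)/(j - 6)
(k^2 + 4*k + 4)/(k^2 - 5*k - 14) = (k + 2)/(k - 7)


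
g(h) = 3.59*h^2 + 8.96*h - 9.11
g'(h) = 7.18*h + 8.96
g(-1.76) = -13.76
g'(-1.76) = -3.68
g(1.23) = 7.34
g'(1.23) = 17.79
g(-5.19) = 41.09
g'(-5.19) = -28.30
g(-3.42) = 2.24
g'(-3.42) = -15.60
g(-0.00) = -9.11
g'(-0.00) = 8.96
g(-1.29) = -14.69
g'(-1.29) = -0.30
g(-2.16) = -11.71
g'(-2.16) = -6.55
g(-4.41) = 21.20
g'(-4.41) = -22.70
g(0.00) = -9.11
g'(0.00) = 8.96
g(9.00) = 362.32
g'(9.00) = 73.58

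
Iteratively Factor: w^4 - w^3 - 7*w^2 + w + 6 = (w + 1)*(w^3 - 2*w^2 - 5*w + 6) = (w - 1)*(w + 1)*(w^2 - w - 6) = (w - 3)*(w - 1)*(w + 1)*(w + 2)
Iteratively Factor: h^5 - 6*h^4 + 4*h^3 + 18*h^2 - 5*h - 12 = (h - 1)*(h^4 - 5*h^3 - h^2 + 17*h + 12) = (h - 3)*(h - 1)*(h^3 - 2*h^2 - 7*h - 4) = (h - 3)*(h - 1)*(h + 1)*(h^2 - 3*h - 4) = (h - 3)*(h - 1)*(h + 1)^2*(h - 4)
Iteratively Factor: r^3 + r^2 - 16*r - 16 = (r - 4)*(r^2 + 5*r + 4) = (r - 4)*(r + 4)*(r + 1)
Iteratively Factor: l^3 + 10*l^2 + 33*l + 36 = (l + 4)*(l^2 + 6*l + 9) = (l + 3)*(l + 4)*(l + 3)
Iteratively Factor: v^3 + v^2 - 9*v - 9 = (v - 3)*(v^2 + 4*v + 3) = (v - 3)*(v + 3)*(v + 1)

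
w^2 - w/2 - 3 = (w - 2)*(w + 3/2)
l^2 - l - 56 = (l - 8)*(l + 7)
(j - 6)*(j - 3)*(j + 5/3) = j^3 - 22*j^2/3 + 3*j + 30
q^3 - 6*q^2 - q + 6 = (q - 6)*(q - 1)*(q + 1)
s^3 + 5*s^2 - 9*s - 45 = (s - 3)*(s + 3)*(s + 5)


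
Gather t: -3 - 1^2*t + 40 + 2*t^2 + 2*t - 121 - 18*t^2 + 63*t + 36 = -16*t^2 + 64*t - 48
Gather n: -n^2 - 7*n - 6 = -n^2 - 7*n - 6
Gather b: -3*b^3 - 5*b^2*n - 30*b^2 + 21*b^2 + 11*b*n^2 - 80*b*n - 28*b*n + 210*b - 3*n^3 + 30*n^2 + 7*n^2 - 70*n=-3*b^3 + b^2*(-5*n - 9) + b*(11*n^2 - 108*n + 210) - 3*n^3 + 37*n^2 - 70*n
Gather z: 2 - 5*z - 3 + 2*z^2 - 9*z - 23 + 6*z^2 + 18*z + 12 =8*z^2 + 4*z - 12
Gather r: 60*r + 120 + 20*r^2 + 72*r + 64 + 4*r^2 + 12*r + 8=24*r^2 + 144*r + 192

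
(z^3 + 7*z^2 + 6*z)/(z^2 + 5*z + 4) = z*(z + 6)/(z + 4)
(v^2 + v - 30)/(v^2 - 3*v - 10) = (v + 6)/(v + 2)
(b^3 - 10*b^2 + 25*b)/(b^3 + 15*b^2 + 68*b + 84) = b*(b^2 - 10*b + 25)/(b^3 + 15*b^2 + 68*b + 84)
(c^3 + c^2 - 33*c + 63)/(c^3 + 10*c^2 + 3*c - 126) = (c - 3)/(c + 6)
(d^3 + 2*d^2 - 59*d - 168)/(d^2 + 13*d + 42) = (d^2 - 5*d - 24)/(d + 6)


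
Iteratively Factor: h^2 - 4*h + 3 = (h - 3)*(h - 1)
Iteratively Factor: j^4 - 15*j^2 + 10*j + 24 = (j + 4)*(j^3 - 4*j^2 + j + 6) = (j - 3)*(j + 4)*(j^2 - j - 2) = (j - 3)*(j - 2)*(j + 4)*(j + 1)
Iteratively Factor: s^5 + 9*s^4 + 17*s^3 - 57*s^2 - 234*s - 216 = (s + 3)*(s^4 + 6*s^3 - s^2 - 54*s - 72) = (s + 3)^2*(s^3 + 3*s^2 - 10*s - 24) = (s + 3)^2*(s + 4)*(s^2 - s - 6) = (s - 3)*(s + 3)^2*(s + 4)*(s + 2)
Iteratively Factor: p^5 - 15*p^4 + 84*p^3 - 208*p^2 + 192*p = (p - 4)*(p^4 - 11*p^3 + 40*p^2 - 48*p) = (p - 4)^2*(p^3 - 7*p^2 + 12*p) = (p - 4)^3*(p^2 - 3*p) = p*(p - 4)^3*(p - 3)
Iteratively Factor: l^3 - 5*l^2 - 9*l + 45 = (l - 5)*(l^2 - 9) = (l - 5)*(l - 3)*(l + 3)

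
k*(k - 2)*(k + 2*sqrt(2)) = k^3 - 2*k^2 + 2*sqrt(2)*k^2 - 4*sqrt(2)*k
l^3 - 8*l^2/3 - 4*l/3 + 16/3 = (l - 2)^2*(l + 4/3)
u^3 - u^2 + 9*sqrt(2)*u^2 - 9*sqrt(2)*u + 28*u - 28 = (u - 1)*(u + 2*sqrt(2))*(u + 7*sqrt(2))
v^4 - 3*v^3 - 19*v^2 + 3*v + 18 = (v - 6)*(v - 1)*(v + 1)*(v + 3)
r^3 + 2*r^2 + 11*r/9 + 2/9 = (r + 1/3)*(r + 2/3)*(r + 1)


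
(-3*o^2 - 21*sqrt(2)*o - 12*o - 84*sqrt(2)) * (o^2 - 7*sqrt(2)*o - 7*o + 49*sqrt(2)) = -3*o^4 + 9*o^3 + 378*o^2 - 882*o - 8232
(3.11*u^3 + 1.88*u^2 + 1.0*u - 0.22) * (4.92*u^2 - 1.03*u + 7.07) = 15.3012*u^5 + 6.0463*u^4 + 24.9713*u^3 + 11.1792*u^2 + 7.2966*u - 1.5554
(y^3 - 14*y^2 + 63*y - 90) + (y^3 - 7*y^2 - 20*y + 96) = 2*y^3 - 21*y^2 + 43*y + 6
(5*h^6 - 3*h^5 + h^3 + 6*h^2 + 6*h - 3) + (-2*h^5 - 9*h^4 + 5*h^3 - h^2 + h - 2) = 5*h^6 - 5*h^5 - 9*h^4 + 6*h^3 + 5*h^2 + 7*h - 5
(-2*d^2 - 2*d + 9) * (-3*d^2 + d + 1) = 6*d^4 + 4*d^3 - 31*d^2 + 7*d + 9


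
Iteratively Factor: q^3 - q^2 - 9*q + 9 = (q - 3)*(q^2 + 2*q - 3) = (q - 3)*(q - 1)*(q + 3)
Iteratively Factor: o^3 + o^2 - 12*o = (o + 4)*(o^2 - 3*o) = o*(o + 4)*(o - 3)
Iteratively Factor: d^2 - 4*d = (d - 4)*(d)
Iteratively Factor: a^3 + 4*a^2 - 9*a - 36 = (a + 4)*(a^2 - 9) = (a + 3)*(a + 4)*(a - 3)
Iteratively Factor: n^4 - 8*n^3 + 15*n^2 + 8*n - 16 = (n - 4)*(n^3 - 4*n^2 - n + 4) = (n - 4)*(n - 1)*(n^2 - 3*n - 4) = (n - 4)^2*(n - 1)*(n + 1)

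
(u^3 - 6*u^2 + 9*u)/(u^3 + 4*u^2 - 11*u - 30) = u*(u - 3)/(u^2 + 7*u + 10)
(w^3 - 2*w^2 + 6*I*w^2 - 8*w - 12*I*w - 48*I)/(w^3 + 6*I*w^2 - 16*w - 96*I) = (w + 2)/(w + 4)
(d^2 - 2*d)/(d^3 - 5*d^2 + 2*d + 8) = d/(d^2 - 3*d - 4)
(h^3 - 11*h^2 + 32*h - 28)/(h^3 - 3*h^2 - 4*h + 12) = (h^2 - 9*h + 14)/(h^2 - h - 6)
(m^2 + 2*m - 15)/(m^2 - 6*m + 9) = (m + 5)/(m - 3)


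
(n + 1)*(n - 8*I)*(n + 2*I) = n^3 + n^2 - 6*I*n^2 + 16*n - 6*I*n + 16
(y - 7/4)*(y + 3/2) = y^2 - y/4 - 21/8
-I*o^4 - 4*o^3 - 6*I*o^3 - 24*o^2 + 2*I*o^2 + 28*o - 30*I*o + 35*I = (o + 7)*(o - 5*I)*(o + I)*(-I*o + I)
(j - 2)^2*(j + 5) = j^3 + j^2 - 16*j + 20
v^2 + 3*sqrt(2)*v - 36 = (v - 3*sqrt(2))*(v + 6*sqrt(2))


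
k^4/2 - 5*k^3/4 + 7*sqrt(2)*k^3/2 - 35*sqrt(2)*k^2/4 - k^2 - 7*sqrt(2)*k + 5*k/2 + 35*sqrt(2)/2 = (k/2 + sqrt(2)/2)*(k - 5/2)*(k - sqrt(2))*(k + 7*sqrt(2))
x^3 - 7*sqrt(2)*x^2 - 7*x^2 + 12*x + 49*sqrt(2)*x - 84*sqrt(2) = (x - 4)*(x - 3)*(x - 7*sqrt(2))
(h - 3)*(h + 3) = h^2 - 9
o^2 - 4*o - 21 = (o - 7)*(o + 3)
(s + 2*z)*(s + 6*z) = s^2 + 8*s*z + 12*z^2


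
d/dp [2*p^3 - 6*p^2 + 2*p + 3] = 6*p^2 - 12*p + 2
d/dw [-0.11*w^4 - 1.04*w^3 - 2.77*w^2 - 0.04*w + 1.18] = -0.44*w^3 - 3.12*w^2 - 5.54*w - 0.04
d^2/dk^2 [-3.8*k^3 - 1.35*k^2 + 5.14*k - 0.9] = -22.8*k - 2.7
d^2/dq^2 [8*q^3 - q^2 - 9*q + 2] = 48*q - 2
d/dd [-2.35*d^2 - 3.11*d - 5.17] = -4.7*d - 3.11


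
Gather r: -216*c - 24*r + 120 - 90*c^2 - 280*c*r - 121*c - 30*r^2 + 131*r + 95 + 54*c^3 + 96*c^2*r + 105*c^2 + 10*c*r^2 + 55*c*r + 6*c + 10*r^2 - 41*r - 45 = 54*c^3 + 15*c^2 - 331*c + r^2*(10*c - 20) + r*(96*c^2 - 225*c + 66) + 170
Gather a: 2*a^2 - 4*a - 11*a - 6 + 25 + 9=2*a^2 - 15*a + 28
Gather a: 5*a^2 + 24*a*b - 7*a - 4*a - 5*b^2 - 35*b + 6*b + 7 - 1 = 5*a^2 + a*(24*b - 11) - 5*b^2 - 29*b + 6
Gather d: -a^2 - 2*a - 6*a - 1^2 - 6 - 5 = -a^2 - 8*a - 12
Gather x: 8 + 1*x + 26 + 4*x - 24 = 5*x + 10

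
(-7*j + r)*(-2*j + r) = 14*j^2 - 9*j*r + r^2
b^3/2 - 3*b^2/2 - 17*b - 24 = (b/2 + 1)*(b - 8)*(b + 3)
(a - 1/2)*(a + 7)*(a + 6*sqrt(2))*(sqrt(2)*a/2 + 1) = sqrt(2)*a^4/2 + 13*sqrt(2)*a^3/4 + 7*a^3 + 17*sqrt(2)*a^2/4 + 91*a^2/2 - 49*a/2 + 39*sqrt(2)*a - 21*sqrt(2)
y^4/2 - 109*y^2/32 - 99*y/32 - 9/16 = (y/2 + 1)*(y - 3)*(y + 1/4)*(y + 3/4)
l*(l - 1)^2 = l^3 - 2*l^2 + l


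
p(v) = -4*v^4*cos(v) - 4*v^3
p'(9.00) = 20471.06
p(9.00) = 20995.70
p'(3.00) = 365.40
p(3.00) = 212.76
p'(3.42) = 324.64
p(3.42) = 366.15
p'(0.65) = -8.14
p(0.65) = -1.67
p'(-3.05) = -595.35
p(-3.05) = 458.19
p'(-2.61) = -421.05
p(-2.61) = 231.12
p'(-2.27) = -263.58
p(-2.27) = 115.15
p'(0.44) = -3.49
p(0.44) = -0.48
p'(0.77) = -11.38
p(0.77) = -2.84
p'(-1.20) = -14.99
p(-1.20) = 3.91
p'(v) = 4*v^4*sin(v) - 16*v^3*cos(v) - 12*v^2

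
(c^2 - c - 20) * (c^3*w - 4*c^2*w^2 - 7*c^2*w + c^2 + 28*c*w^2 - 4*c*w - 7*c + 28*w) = c^5*w - 4*c^4*w^2 - 8*c^4*w + c^4 + 32*c^3*w^2 - 17*c^3*w - 8*c^3 + 52*c^2*w^2 + 172*c^2*w - 13*c^2 - 560*c*w^2 + 52*c*w + 140*c - 560*w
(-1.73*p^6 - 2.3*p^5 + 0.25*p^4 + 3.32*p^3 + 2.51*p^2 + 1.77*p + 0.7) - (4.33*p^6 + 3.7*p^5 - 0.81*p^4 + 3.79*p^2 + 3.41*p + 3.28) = -6.06*p^6 - 6.0*p^5 + 1.06*p^4 + 3.32*p^3 - 1.28*p^2 - 1.64*p - 2.58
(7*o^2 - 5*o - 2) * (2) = 14*o^2 - 10*o - 4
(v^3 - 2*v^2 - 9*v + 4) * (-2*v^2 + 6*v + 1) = -2*v^5 + 10*v^4 + 7*v^3 - 64*v^2 + 15*v + 4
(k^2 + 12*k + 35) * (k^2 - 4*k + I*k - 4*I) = k^4 + 8*k^3 + I*k^3 - 13*k^2 + 8*I*k^2 - 140*k - 13*I*k - 140*I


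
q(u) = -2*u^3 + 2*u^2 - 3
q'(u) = -6*u^2 + 4*u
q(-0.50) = -2.25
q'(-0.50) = -3.50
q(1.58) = -5.90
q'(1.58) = -8.66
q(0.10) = -2.98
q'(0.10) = 0.34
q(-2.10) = 24.34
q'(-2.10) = -34.86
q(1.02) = -3.04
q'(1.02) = -2.16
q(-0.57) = -1.98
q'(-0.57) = -4.23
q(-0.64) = -1.66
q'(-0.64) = -5.02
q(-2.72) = 52.04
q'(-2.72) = -55.27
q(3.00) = -39.00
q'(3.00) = -42.00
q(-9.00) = 1617.00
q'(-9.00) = -522.00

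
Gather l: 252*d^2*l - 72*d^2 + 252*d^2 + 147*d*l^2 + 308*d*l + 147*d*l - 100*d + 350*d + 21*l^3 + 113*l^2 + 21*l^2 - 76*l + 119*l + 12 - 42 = 180*d^2 + 250*d + 21*l^3 + l^2*(147*d + 134) + l*(252*d^2 + 455*d + 43) - 30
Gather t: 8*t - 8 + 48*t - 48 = 56*t - 56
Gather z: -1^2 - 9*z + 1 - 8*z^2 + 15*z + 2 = -8*z^2 + 6*z + 2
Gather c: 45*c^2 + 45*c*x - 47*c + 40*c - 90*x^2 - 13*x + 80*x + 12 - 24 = 45*c^2 + c*(45*x - 7) - 90*x^2 + 67*x - 12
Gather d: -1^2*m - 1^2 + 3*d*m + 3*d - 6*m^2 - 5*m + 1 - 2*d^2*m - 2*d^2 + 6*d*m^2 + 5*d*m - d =d^2*(-2*m - 2) + d*(6*m^2 + 8*m + 2) - 6*m^2 - 6*m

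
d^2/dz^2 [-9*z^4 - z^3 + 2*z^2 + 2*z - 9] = -108*z^2 - 6*z + 4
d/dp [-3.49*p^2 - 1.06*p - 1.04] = -6.98*p - 1.06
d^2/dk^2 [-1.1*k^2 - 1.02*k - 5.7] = -2.20000000000000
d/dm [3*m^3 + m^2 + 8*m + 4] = 9*m^2 + 2*m + 8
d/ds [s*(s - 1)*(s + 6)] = 3*s^2 + 10*s - 6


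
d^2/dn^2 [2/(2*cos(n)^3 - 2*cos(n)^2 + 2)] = ((1 - cos(4*n))*(3*cos(n) - 2)^2 + (3*cos(n) - 8*cos(2*n) + 9*cos(3*n))*(cos(n)^3 - cos(n)^2 + 1))/(4*(cos(n)^3 - cos(n)^2 + 1)^3)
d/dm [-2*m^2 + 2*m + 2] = 2 - 4*m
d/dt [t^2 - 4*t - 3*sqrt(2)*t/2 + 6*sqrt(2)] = 2*t - 4 - 3*sqrt(2)/2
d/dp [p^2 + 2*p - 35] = 2*p + 2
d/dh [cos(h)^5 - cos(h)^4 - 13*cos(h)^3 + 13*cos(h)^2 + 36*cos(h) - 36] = (-5*cos(h)^4 + 4*cos(h)^3 + 39*cos(h)^2 - 26*cos(h) - 36)*sin(h)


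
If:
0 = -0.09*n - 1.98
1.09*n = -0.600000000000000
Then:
No Solution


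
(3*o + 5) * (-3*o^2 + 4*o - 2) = -9*o^3 - 3*o^2 + 14*o - 10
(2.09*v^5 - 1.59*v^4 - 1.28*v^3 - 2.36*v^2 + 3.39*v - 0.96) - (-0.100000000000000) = 2.09*v^5 - 1.59*v^4 - 1.28*v^3 - 2.36*v^2 + 3.39*v - 0.86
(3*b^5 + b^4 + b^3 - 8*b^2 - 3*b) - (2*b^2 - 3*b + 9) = 3*b^5 + b^4 + b^3 - 10*b^2 - 9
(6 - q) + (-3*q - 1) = 5 - 4*q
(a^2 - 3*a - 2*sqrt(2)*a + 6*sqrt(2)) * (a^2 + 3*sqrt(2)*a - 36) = a^4 - 3*a^3 + sqrt(2)*a^3 - 48*a^2 - 3*sqrt(2)*a^2 + 72*sqrt(2)*a + 144*a - 216*sqrt(2)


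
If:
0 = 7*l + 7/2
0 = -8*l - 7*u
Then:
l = -1/2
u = 4/7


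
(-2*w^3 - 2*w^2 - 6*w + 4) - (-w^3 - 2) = -w^3 - 2*w^2 - 6*w + 6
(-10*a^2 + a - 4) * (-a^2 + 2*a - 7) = 10*a^4 - 21*a^3 + 76*a^2 - 15*a + 28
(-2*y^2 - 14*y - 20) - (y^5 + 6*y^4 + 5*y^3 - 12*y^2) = -y^5 - 6*y^4 - 5*y^3 + 10*y^2 - 14*y - 20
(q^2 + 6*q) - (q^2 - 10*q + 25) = 16*q - 25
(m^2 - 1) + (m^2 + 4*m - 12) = 2*m^2 + 4*m - 13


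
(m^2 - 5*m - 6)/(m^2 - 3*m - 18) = (m + 1)/(m + 3)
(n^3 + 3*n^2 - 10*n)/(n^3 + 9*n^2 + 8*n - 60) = n/(n + 6)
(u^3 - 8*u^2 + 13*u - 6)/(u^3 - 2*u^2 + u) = (u - 6)/u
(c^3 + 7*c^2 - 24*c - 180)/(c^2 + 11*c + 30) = (c^2 + c - 30)/(c + 5)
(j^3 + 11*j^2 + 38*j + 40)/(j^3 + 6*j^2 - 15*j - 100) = (j^2 + 6*j + 8)/(j^2 + j - 20)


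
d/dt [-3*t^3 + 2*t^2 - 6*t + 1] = -9*t^2 + 4*t - 6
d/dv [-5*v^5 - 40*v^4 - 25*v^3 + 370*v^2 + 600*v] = -25*v^4 - 160*v^3 - 75*v^2 + 740*v + 600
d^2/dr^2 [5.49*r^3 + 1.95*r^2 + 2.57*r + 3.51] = 32.94*r + 3.9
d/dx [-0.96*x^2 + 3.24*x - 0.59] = 3.24 - 1.92*x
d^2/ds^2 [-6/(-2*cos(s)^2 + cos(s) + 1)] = 6*(16*sin(s)^4 - 17*sin(s)^2 + 13*cos(s)/2 - 3*cos(3*s)/2 - 5)/(2*sin(s)^2 + cos(s) - 1)^3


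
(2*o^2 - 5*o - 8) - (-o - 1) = 2*o^2 - 4*o - 7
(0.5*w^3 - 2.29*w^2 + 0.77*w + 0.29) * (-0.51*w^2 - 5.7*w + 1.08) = -0.255*w^5 - 1.6821*w^4 + 13.2003*w^3 - 7.0101*w^2 - 0.8214*w + 0.3132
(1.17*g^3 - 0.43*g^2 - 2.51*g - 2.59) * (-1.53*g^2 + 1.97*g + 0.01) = -1.7901*g^5 + 2.9628*g^4 + 3.0049*g^3 - 0.986299999999999*g^2 - 5.1274*g - 0.0259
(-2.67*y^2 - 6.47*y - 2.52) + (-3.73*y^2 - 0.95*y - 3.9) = -6.4*y^2 - 7.42*y - 6.42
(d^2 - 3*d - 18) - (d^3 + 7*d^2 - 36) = -d^3 - 6*d^2 - 3*d + 18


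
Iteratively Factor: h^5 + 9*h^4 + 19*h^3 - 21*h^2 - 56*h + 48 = (h - 1)*(h^4 + 10*h^3 + 29*h^2 + 8*h - 48) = (h - 1)*(h + 3)*(h^3 + 7*h^2 + 8*h - 16) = (h - 1)^2*(h + 3)*(h^2 + 8*h + 16) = (h - 1)^2*(h + 3)*(h + 4)*(h + 4)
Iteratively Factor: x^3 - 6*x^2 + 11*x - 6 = (x - 2)*(x^2 - 4*x + 3) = (x - 2)*(x - 1)*(x - 3)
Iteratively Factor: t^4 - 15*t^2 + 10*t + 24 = (t + 1)*(t^3 - t^2 - 14*t + 24) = (t - 2)*(t + 1)*(t^2 + t - 12) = (t - 3)*(t - 2)*(t + 1)*(t + 4)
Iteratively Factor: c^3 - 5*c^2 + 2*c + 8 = (c - 4)*(c^2 - c - 2) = (c - 4)*(c - 2)*(c + 1)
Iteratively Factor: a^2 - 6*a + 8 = (a - 2)*(a - 4)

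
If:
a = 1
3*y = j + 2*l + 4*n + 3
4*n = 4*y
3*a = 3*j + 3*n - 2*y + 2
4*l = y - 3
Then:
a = 1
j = 6/7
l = -8/7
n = -11/7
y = -11/7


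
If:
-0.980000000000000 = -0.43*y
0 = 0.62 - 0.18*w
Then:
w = 3.44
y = 2.28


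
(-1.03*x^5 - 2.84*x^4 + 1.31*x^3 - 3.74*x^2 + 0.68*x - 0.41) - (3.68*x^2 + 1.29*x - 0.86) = -1.03*x^5 - 2.84*x^4 + 1.31*x^3 - 7.42*x^2 - 0.61*x + 0.45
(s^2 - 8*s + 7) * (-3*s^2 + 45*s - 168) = -3*s^4 + 69*s^3 - 549*s^2 + 1659*s - 1176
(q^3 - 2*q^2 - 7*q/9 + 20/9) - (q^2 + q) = q^3 - 3*q^2 - 16*q/9 + 20/9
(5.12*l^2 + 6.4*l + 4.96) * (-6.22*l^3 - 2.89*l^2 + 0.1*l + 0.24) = -31.8464*l^5 - 54.6048*l^4 - 48.8352*l^3 - 12.4656*l^2 + 2.032*l + 1.1904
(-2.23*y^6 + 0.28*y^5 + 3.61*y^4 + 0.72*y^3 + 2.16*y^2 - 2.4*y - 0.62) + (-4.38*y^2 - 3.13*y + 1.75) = -2.23*y^6 + 0.28*y^5 + 3.61*y^4 + 0.72*y^3 - 2.22*y^2 - 5.53*y + 1.13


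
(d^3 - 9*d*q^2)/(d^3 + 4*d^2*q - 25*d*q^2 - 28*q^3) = d*(d^2 - 9*q^2)/(d^3 + 4*d^2*q - 25*d*q^2 - 28*q^3)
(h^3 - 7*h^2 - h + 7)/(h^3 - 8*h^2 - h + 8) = (h - 7)/(h - 8)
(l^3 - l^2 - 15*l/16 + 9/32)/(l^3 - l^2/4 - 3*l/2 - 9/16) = (4*l - 1)/(2*(2*l + 1))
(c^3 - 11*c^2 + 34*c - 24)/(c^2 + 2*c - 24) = (c^2 - 7*c + 6)/(c + 6)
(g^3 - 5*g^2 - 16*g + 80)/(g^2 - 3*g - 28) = (g^2 - 9*g + 20)/(g - 7)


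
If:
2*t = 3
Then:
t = 3/2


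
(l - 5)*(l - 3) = l^2 - 8*l + 15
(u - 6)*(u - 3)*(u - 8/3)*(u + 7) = u^4 - 14*u^3/3 - 119*u^2/3 + 246*u - 336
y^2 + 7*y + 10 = (y + 2)*(y + 5)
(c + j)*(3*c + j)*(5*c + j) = 15*c^3 + 23*c^2*j + 9*c*j^2 + j^3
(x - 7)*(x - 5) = x^2 - 12*x + 35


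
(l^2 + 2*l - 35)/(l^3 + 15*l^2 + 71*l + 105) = (l - 5)/(l^2 + 8*l + 15)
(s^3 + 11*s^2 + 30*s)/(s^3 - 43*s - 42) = s*(s + 5)/(s^2 - 6*s - 7)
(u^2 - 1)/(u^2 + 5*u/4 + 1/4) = 4*(u - 1)/(4*u + 1)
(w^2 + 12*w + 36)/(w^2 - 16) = (w^2 + 12*w + 36)/(w^2 - 16)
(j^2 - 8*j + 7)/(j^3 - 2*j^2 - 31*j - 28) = (j - 1)/(j^2 + 5*j + 4)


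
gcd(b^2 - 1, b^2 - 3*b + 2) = b - 1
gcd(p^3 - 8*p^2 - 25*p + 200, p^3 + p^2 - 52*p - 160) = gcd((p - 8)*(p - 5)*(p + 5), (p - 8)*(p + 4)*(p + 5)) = p^2 - 3*p - 40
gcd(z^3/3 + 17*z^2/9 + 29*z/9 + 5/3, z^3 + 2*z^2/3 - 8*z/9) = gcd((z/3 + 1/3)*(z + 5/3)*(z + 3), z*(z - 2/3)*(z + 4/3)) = 1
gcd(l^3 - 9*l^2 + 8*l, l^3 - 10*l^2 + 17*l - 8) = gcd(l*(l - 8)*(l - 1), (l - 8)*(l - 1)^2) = l^2 - 9*l + 8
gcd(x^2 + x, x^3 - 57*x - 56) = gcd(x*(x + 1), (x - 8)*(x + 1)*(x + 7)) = x + 1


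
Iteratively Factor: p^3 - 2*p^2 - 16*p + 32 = (p - 4)*(p^2 + 2*p - 8) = (p - 4)*(p - 2)*(p + 4)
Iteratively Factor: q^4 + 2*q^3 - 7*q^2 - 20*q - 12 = (q + 1)*(q^3 + q^2 - 8*q - 12) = (q + 1)*(q + 2)*(q^2 - q - 6) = (q + 1)*(q + 2)^2*(q - 3)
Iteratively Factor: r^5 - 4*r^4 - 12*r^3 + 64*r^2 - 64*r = (r - 4)*(r^4 - 12*r^2 + 16*r) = (r - 4)*(r + 4)*(r^3 - 4*r^2 + 4*r) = r*(r - 4)*(r + 4)*(r^2 - 4*r + 4) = r*(r - 4)*(r - 2)*(r + 4)*(r - 2)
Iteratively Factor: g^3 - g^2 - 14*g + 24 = (g - 3)*(g^2 + 2*g - 8) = (g - 3)*(g + 4)*(g - 2)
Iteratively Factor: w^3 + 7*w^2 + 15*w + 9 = (w + 3)*(w^2 + 4*w + 3) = (w + 1)*(w + 3)*(w + 3)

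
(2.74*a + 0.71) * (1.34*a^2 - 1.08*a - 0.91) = 3.6716*a^3 - 2.0078*a^2 - 3.2602*a - 0.6461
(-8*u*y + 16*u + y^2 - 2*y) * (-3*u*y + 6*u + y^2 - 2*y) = 24*u^2*y^2 - 96*u^2*y + 96*u^2 - 11*u*y^3 + 44*u*y^2 - 44*u*y + y^4 - 4*y^3 + 4*y^2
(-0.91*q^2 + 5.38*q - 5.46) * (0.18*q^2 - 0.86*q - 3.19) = -0.1638*q^4 + 1.751*q^3 - 2.7067*q^2 - 12.4666*q + 17.4174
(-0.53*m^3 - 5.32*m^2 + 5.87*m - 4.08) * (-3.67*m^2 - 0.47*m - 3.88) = 1.9451*m^5 + 19.7735*m^4 - 16.9861*m^3 + 32.8563*m^2 - 20.858*m + 15.8304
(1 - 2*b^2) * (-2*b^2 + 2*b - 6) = 4*b^4 - 4*b^3 + 10*b^2 + 2*b - 6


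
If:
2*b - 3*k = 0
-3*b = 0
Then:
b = 0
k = 0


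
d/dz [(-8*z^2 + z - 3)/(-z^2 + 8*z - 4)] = (-63*z^2 + 58*z + 20)/(z^4 - 16*z^3 + 72*z^2 - 64*z + 16)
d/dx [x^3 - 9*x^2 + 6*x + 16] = 3*x^2 - 18*x + 6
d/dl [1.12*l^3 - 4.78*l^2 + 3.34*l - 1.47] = 3.36*l^2 - 9.56*l + 3.34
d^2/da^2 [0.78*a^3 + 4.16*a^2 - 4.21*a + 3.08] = 4.68*a + 8.32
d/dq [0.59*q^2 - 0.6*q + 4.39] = 1.18*q - 0.6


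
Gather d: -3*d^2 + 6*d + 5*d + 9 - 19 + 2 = -3*d^2 + 11*d - 8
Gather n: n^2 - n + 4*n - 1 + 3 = n^2 + 3*n + 2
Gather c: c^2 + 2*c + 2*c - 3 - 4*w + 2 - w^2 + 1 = c^2 + 4*c - w^2 - 4*w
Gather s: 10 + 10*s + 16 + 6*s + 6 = 16*s + 32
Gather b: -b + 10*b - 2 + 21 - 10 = 9*b + 9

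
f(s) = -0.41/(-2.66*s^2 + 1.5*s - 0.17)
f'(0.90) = -1.42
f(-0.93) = 0.11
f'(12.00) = -0.00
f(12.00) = 0.00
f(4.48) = 0.01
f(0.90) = 0.42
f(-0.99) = 0.10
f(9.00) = 0.00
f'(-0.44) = 0.87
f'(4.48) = -0.00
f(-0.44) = 0.30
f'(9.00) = -0.00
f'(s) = -0.41*(5.32*s - 1.5)/(-2.66*s^2 + 1.5*s - 0.17)^2 = (0.615 - 2.1812*s)/(2.66*s^2 - 1.5*s + 0.17)^2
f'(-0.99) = 0.15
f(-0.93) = 0.11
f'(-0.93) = 0.18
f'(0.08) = 98.06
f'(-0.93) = 0.18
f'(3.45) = -0.01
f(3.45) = 0.02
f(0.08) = 6.12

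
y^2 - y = y*(y - 1)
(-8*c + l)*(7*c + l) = -56*c^2 - c*l + l^2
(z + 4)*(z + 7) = z^2 + 11*z + 28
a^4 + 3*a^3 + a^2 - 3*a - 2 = (a - 1)*(a + 1)^2*(a + 2)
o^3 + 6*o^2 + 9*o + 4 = (o + 1)^2*(o + 4)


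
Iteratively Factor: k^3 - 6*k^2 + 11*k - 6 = (k - 3)*(k^2 - 3*k + 2) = (k - 3)*(k - 1)*(k - 2)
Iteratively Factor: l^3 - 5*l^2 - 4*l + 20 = (l + 2)*(l^2 - 7*l + 10) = (l - 2)*(l + 2)*(l - 5)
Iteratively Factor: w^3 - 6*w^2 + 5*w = (w)*(w^2 - 6*w + 5) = w*(w - 5)*(w - 1)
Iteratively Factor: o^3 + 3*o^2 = (o)*(o^2 + 3*o) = o*(o + 3)*(o)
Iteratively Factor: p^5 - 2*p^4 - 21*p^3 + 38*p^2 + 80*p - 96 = (p - 4)*(p^4 + 2*p^3 - 13*p^2 - 14*p + 24) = (p - 4)*(p - 1)*(p^3 + 3*p^2 - 10*p - 24) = (p - 4)*(p - 3)*(p - 1)*(p^2 + 6*p + 8) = (p - 4)*(p - 3)*(p - 1)*(p + 4)*(p + 2)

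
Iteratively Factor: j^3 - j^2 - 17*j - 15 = (j + 3)*(j^2 - 4*j - 5) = (j - 5)*(j + 3)*(j + 1)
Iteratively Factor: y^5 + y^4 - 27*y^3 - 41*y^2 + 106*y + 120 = (y + 1)*(y^4 - 27*y^2 - 14*y + 120) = (y + 1)*(y + 3)*(y^3 - 3*y^2 - 18*y + 40) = (y + 1)*(y + 3)*(y + 4)*(y^2 - 7*y + 10) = (y - 2)*(y + 1)*(y + 3)*(y + 4)*(y - 5)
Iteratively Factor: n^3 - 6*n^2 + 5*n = (n - 1)*(n^2 - 5*n) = (n - 5)*(n - 1)*(n)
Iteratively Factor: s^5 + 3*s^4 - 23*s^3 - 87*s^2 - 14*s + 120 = (s + 2)*(s^4 + s^3 - 25*s^2 - 37*s + 60) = (s + 2)*(s + 3)*(s^3 - 2*s^2 - 19*s + 20) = (s - 5)*(s + 2)*(s + 3)*(s^2 + 3*s - 4) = (s - 5)*(s + 2)*(s + 3)*(s + 4)*(s - 1)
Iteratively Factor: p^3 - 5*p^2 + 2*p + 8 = (p - 4)*(p^2 - p - 2) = (p - 4)*(p - 2)*(p + 1)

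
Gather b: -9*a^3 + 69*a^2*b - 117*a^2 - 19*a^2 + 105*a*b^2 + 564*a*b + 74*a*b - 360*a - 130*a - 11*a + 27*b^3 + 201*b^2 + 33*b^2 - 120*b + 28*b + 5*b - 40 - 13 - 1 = -9*a^3 - 136*a^2 - 501*a + 27*b^3 + b^2*(105*a + 234) + b*(69*a^2 + 638*a - 87) - 54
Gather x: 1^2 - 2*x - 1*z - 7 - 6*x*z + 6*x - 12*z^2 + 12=x*(4 - 6*z) - 12*z^2 - z + 6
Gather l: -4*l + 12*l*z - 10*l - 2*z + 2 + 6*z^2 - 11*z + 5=l*(12*z - 14) + 6*z^2 - 13*z + 7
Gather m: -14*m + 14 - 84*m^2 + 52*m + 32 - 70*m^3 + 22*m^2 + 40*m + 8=-70*m^3 - 62*m^2 + 78*m + 54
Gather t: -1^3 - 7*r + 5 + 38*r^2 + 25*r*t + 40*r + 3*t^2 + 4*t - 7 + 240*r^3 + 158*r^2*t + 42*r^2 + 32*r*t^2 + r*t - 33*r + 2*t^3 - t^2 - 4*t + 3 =240*r^3 + 80*r^2 + 2*t^3 + t^2*(32*r + 2) + t*(158*r^2 + 26*r)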